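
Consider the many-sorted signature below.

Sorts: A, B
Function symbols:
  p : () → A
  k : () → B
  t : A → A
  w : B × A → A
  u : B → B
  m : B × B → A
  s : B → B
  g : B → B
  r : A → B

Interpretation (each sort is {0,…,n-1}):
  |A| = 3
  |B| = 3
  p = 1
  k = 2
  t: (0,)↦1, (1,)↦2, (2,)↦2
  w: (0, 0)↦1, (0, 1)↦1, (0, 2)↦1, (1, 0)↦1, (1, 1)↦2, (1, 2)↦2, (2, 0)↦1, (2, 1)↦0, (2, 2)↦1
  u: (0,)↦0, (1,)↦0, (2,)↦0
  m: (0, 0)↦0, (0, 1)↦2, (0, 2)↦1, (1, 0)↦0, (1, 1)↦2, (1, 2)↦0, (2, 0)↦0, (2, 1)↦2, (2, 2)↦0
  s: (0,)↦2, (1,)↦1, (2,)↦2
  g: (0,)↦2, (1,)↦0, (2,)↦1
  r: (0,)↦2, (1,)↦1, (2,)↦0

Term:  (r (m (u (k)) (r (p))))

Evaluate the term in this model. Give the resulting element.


value = 0

  k = 2
  (u (k)) = u(2,) = 0
  p = 1
  (r (p)) = r(1,) = 1
  (m (u (k)) (r (p))) = m(0, 1) = 2
  (r (m (u (k)) (r (p)))) = r(2,) = 0


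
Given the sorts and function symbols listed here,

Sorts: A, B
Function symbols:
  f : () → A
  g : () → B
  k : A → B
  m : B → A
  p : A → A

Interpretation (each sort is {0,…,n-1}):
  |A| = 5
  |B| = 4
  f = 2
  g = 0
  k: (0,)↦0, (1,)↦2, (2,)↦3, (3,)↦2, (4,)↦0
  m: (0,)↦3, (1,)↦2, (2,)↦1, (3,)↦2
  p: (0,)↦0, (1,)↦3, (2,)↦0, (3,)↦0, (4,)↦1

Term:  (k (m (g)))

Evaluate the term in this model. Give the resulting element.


value = 2

  g = 0
  (m (g)) = m(0,) = 3
  (k (m (g))) = k(3,) = 2


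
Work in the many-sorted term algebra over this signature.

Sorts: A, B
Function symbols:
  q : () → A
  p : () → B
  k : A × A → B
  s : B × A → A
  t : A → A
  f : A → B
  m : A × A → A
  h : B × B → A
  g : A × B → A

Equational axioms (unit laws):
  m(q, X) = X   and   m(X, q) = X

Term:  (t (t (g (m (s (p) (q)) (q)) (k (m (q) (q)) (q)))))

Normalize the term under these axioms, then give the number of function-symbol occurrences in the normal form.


size = 9

1. (t (t (g (m (s (p) (q)) (q)) (k (m (q) (q)) (q)))))  →  (t (t (g (s (p) (q)) (k (m (q) (q)) (q)))))
2. (t (t (g (s (p) (q)) (k (m (q) (q)) (q)))))  →  (t (t (g (s (p) (q)) (k (q) (q)))))
normal form: (t (t (g (s (p) (q)) (k (q) (q)))))


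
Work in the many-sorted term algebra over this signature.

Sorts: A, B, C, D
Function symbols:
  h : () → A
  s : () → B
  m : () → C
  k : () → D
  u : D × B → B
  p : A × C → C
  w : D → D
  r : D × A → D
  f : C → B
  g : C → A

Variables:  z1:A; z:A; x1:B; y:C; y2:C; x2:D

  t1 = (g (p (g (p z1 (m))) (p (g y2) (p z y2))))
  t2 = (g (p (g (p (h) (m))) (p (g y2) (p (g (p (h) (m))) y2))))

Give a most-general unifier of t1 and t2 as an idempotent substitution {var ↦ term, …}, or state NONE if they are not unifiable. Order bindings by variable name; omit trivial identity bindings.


{z ↦ (g (p (h) (m))), z1 ↦ (h)}


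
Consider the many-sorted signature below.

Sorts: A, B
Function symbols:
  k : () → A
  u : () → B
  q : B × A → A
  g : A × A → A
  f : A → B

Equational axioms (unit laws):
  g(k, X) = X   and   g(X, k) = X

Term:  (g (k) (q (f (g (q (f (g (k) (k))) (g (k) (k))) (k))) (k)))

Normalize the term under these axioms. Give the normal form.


normal form = (q (f (q (f (k)) (k))) (k))

1. (g (k) (q (f (g (q (f (g (k) (k))) (g (k) (k))) (k))) (k)))  →  (q (f (g (q (f (g (k) (k))) (g (k) (k))) (k))) (k))
2. (q (f (g (q (f (g (k) (k))) (g (k) (k))) (k))) (k))  →  (q (f (q (f (g (k) (k))) (g (k) (k)))) (k))
3. (q (f (q (f (g (k) (k))) (g (k) (k)))) (k))  →  (q (f (q (f (k)) (g (k) (k)))) (k))
4. (q (f (q (f (k)) (g (k) (k)))) (k))  →  (q (f (q (f (k)) (k))) (k))


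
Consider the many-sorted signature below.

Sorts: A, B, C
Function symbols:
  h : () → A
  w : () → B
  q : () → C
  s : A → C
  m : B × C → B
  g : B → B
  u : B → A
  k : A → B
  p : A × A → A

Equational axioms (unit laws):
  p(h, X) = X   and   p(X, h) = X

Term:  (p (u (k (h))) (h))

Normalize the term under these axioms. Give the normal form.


1. (p (u (k (h))) (h))  →  (u (k (h)))

normal form = (u (k (h)))


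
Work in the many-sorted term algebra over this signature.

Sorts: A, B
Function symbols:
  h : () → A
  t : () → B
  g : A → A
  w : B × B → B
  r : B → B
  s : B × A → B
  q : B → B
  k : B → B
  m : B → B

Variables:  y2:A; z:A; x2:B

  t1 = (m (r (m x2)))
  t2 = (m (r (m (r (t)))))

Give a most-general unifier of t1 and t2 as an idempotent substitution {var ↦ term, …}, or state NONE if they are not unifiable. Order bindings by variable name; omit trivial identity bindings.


{x2 ↦ (r (t))}


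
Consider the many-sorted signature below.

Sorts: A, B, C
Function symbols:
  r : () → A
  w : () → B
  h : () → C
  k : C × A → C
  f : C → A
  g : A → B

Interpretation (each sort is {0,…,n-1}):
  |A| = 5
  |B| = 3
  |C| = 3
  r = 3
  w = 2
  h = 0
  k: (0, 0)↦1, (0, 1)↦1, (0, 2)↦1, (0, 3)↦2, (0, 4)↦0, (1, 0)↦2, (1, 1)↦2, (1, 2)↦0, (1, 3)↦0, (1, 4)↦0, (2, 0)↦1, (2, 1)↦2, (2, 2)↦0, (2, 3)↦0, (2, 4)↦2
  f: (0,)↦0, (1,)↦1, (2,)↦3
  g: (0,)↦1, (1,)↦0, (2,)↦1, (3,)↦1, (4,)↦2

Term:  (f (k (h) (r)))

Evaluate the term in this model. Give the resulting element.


value = 3

  h = 0
  r = 3
  (k (h) (r)) = k(0, 3) = 2
  (f (k (h) (r))) = f(2,) = 3


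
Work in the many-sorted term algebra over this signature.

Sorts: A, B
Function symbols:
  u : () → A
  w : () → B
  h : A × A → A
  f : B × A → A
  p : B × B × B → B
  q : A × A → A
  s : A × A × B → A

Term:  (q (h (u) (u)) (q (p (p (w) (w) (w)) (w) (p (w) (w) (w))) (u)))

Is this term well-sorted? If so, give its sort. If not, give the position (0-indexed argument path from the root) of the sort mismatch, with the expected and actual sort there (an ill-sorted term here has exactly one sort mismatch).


    (u) : A
    (u) : A
  (h (u) (u)) : A
        (w) : B
        (w) : B
        (w) : B
      (p (w) (w) (w)) : B
      (w) : B
        (w) : B
        (w) : B
        (w) : B
      (p (w) (w) (w)) : B
    (p (p (w) (w) (w)) (w) (p (w) (w) (w))) : B
    (u) : A
  (q (p (p (w) (w) (w)) (w) (p (w) (w) (w))) (u)) : ✗ arg 0 at [1, 0] has sort B, expected A

ill-sorted at position [1, 0]: expected A, got B


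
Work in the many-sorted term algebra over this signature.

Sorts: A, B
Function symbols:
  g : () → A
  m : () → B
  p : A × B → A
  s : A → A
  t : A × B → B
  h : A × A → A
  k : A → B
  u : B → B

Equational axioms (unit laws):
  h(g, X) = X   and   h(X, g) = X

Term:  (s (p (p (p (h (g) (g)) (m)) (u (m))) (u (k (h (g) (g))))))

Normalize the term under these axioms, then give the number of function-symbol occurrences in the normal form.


1. (s (p (p (p (h (g) (g)) (m)) (u (m))) (u (k (h (g) (g))))))  →  (s (p (p (p (g) (m)) (u (m))) (u (k (h (g) (g))))))
2. (s (p (p (p (g) (m)) (u (m))) (u (k (h (g) (g))))))  →  (s (p (p (p (g) (m)) (u (m))) (u (k (g)))))
normal form: (s (p (p (p (g) (m)) (u (m))) (u (k (g)))))

size = 11


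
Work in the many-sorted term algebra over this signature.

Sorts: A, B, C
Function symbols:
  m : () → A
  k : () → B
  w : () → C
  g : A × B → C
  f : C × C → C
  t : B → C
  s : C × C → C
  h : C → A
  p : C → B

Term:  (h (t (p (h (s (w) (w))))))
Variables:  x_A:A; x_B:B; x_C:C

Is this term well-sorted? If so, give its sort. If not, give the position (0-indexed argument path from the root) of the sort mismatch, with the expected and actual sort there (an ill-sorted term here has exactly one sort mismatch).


ill-sorted at position [0, 0, 0]: expected C, got A

          (w) : C
          (w) : C
        (s (w) (w)) : C
      (h (s (w) (w))) : A
    (p (h (s (w) (w)))) : ✗ arg 0 at [0, 0, 0] has sort A, expected C


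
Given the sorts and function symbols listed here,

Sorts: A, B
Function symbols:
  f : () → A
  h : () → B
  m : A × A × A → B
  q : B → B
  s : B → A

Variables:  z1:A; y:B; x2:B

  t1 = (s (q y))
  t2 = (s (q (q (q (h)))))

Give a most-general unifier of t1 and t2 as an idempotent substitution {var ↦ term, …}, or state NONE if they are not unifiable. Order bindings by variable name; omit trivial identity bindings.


{y ↦ (q (q (h)))}


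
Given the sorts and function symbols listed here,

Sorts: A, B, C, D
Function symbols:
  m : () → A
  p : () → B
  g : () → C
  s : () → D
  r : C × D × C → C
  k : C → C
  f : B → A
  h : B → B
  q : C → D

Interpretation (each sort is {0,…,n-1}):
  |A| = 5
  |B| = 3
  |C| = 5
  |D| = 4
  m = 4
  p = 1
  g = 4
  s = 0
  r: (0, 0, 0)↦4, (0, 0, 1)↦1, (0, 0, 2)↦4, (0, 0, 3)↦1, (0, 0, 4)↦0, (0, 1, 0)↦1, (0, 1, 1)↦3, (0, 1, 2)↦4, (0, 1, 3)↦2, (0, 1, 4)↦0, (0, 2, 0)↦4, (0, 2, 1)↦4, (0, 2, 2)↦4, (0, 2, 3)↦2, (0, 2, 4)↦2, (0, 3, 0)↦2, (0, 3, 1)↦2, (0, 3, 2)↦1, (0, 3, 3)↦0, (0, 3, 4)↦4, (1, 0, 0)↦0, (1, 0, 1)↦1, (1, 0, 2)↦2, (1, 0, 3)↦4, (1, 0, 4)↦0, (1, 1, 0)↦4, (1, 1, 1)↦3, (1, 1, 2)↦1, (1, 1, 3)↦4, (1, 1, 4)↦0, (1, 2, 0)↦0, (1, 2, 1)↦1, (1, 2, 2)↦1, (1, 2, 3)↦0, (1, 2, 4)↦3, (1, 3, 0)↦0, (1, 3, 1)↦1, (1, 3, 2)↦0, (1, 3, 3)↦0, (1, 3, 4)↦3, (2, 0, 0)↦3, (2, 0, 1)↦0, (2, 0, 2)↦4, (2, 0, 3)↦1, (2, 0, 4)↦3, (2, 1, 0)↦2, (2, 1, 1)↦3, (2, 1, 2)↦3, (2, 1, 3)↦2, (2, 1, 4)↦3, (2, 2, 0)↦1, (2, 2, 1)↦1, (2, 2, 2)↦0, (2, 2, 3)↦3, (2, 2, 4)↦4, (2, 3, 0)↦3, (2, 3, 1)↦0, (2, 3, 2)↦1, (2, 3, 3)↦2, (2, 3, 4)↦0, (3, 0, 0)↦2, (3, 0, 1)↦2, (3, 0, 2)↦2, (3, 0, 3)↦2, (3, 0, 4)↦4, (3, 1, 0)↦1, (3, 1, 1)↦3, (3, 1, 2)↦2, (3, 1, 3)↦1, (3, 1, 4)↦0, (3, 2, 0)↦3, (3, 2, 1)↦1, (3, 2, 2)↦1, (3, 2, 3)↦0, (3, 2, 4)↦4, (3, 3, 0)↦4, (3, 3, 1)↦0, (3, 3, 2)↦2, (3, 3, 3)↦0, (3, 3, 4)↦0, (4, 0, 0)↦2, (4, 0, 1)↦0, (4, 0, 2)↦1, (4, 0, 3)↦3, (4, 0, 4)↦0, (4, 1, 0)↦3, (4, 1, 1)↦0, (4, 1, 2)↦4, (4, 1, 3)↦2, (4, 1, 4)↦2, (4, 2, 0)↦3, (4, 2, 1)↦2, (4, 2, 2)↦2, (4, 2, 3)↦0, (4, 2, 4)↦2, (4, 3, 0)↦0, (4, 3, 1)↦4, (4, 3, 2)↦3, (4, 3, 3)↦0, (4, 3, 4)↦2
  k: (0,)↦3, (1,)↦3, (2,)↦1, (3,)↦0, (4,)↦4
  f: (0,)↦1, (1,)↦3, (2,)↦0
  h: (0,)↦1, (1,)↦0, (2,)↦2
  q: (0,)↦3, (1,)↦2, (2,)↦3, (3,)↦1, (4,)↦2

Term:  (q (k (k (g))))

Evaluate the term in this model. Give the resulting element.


  g = 4
  (k (g)) = k(4,) = 4
  (k (k (g))) = k(4,) = 4
  (q (k (k (g)))) = q(4,) = 2

value = 2


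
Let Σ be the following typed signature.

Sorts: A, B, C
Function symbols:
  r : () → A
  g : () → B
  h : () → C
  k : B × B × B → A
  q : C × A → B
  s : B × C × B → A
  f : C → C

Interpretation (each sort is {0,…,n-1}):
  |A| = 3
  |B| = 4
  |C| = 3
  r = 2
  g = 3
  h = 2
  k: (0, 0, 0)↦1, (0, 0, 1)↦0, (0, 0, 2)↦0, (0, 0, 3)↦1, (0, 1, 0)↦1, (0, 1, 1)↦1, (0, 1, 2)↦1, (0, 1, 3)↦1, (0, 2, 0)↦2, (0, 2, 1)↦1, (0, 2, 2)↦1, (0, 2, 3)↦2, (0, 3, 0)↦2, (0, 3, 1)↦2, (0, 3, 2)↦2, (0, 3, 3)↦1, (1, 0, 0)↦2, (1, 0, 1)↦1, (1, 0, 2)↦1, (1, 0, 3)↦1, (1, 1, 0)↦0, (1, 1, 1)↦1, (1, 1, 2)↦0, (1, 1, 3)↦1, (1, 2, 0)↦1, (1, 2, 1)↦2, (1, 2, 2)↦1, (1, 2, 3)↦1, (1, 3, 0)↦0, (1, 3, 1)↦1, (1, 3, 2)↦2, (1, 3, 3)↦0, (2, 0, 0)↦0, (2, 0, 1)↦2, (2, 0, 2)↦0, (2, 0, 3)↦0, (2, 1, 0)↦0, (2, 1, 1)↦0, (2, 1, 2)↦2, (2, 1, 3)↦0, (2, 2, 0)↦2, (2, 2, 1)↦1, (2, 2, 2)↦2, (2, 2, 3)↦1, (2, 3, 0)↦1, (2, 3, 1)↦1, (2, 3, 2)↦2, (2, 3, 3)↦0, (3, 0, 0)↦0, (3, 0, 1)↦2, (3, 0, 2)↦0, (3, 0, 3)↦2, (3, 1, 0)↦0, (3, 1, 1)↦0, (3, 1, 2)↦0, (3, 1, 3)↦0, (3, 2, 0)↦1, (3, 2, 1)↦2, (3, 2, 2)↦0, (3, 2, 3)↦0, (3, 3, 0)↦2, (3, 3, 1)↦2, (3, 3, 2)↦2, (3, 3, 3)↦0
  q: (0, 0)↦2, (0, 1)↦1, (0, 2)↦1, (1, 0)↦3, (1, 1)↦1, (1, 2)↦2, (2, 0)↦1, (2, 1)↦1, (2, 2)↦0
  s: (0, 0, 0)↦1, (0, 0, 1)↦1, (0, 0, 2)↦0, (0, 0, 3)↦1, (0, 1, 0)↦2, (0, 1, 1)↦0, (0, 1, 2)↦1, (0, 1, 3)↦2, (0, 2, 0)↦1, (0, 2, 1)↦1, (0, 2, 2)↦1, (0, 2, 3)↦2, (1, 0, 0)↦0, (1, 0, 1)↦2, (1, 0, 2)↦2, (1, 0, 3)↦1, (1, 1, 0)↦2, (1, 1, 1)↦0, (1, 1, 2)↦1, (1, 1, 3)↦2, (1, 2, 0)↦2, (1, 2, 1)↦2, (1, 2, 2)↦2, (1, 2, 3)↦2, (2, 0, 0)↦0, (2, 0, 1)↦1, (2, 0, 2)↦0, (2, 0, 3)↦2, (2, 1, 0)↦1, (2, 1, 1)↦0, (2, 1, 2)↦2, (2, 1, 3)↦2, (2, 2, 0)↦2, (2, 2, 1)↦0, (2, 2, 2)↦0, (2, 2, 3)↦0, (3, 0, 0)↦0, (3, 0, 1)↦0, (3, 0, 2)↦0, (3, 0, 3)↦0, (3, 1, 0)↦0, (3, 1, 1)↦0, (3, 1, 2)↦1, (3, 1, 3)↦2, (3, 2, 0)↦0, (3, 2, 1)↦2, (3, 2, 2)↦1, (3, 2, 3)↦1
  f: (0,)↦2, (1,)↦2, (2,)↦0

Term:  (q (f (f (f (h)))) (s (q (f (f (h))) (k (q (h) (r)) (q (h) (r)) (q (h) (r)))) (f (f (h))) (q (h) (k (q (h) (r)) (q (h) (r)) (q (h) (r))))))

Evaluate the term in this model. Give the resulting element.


  h = 2
  (f (h)) = f(2,) = 0
  (f (f (h))) = f(0,) = 2
  (f (f (f (h)))) = f(2,) = 0
  h = 2
  (f (h)) = f(2,) = 0
  (f (f (h))) = f(0,) = 2
  h = 2
  r = 2
  (q (h) (r)) = q(2, 2) = 0
  h = 2
  r = 2
  (q (h) (r)) = q(2, 2) = 0
  h = 2
  r = 2
  (q (h) (r)) = q(2, 2) = 0
  (k (q (h) (r)) (q (h) (r)) (q (h) (r))) = k(0, 0, 0) = 1
  (q (f (f (h))) (k (q (h) (r)) (q (h) (r)) (q (h) (r)))) = q(2, 1) = 1
  h = 2
  (f (h)) = f(2,) = 0
  (f (f (h))) = f(0,) = 2
  h = 2
  h = 2
  r = 2
  (q (h) (r)) = q(2, 2) = 0
  h = 2
  r = 2
  (q (h) (r)) = q(2, 2) = 0
  h = 2
  r = 2
  (q (h) (r)) = q(2, 2) = 0
  (k (q (h) (r)) (q (h) (r)) (q (h) (r))) = k(0, 0, 0) = 1
  (q (h) (k (q (h) (r)) (q (h) (r)) (q (h) (r)))) = q(2, 1) = 1
  (s (q (f (f (h))) (k (q (h) (r)) (q (h) (r)) (q (h) (r)))) (f (f (h))) (q (h) (k (q (h) (r)) (q (h) (r)) (q (h) (r))))) = s(1, 2, 1) = 2
  (q (f (f (f (h)))) (s (q (f (f (h))) (k (q (h) (r)) (q (h) (r)) (q (h) (r)))) (f (f (h))) (q (h) (k (q (h) (r)) (q (h) (r)) (q (h) (r)))))) = q(0, 2) = 1

value = 1


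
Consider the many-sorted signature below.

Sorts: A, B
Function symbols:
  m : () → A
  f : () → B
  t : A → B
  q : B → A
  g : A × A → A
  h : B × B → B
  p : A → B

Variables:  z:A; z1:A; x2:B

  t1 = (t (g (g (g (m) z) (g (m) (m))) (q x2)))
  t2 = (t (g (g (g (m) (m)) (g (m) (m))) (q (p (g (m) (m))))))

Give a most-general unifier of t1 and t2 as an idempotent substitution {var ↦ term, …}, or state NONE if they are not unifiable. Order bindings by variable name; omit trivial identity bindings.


{x2 ↦ (p (g (m) (m))), z ↦ (m)}


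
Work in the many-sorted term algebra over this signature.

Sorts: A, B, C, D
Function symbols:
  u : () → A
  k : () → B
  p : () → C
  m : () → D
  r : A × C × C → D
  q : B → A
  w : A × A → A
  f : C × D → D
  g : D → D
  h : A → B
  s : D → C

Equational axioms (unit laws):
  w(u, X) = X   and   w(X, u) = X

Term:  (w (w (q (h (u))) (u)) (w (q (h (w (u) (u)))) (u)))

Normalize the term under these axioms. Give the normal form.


normal form = (w (q (h (u))) (q (h (u))))

1. (w (w (q (h (u))) (u)) (w (q (h (w (u) (u)))) (u)))  →  (w (q (h (u))) (w (q (h (w (u) (u)))) (u)))
2. (w (q (h (u))) (w (q (h (w (u) (u)))) (u)))  →  (w (q (h (u))) (q (h (w (u) (u)))))
3. (w (q (h (u))) (q (h (w (u) (u)))))  →  (w (q (h (u))) (q (h (u))))


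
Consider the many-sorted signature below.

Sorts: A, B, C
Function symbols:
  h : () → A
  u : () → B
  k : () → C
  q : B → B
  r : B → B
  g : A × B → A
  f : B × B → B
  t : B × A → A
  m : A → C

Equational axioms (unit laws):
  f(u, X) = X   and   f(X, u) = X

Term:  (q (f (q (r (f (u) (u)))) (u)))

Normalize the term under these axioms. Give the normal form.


1. (q (f (q (r (f (u) (u)))) (u)))  →  (q (q (r (f (u) (u)))))
2. (q (q (r (f (u) (u)))))  →  (q (q (r (u))))

normal form = (q (q (r (u))))


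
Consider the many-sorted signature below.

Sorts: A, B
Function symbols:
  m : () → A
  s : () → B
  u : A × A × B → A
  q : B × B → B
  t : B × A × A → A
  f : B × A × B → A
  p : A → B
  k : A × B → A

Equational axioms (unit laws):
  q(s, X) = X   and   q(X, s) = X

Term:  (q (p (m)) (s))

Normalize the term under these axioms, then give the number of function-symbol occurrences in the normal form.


1. (q (p (m)) (s))  →  (p (m))
normal form: (p (m))

size = 2


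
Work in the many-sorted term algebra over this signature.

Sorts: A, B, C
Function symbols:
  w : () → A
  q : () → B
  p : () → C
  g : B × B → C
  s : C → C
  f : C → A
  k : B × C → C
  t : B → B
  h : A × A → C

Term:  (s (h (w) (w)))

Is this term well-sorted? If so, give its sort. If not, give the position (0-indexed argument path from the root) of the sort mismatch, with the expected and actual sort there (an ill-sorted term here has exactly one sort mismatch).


well-sorted; sort = C

    (w) : A
    (w) : A
  (h (w) (w)) : C
(s (h (w) (w))) : C


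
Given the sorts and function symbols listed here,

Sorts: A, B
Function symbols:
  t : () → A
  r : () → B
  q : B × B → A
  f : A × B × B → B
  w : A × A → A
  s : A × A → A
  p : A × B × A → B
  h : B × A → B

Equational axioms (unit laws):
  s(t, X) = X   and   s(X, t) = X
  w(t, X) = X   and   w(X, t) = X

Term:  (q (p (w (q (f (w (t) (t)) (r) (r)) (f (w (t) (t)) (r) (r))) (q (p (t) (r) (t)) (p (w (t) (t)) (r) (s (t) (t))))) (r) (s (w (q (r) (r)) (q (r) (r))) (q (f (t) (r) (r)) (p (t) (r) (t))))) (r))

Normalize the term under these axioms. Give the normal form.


1. (q (p (w (q (f (w (t) (t)) (r) (r)) (f (w (t) (t)) (r) (r))) (q (p (t) (r) (t)) (p (w (t) (t)) (r) (s (t) (t))))) (r) (s (w (q (r) (r)) (q (r) (r))) (q (f (t) (r) (r)) (p (t) (r) (t))))) (r))  →  (q (p (w (q (f (t) (r) (r)) (f (w (t) (t)) (r) (r))) (q (p (t) (r) (t)) (p (w (t) (t)) (r) (s (t) (t))))) (r) (s (w (q (r) (r)) (q (r) (r))) (q (f (t) (r) (r)) (p (t) (r) (t))))) (r))
2. (q (p (w (q (f (t) (r) (r)) (f (w (t) (t)) (r) (r))) (q (p (t) (r) (t)) (p (w (t) (t)) (r) (s (t) (t))))) (r) (s (w (q (r) (r)) (q (r) (r))) (q (f (t) (r) (r)) (p (t) (r) (t))))) (r))  →  (q (p (w (q (f (t) (r) (r)) (f (t) (r) (r))) (q (p (t) (r) (t)) (p (w (t) (t)) (r) (s (t) (t))))) (r) (s (w (q (r) (r)) (q (r) (r))) (q (f (t) (r) (r)) (p (t) (r) (t))))) (r))
3. (q (p (w (q (f (t) (r) (r)) (f (t) (r) (r))) (q (p (t) (r) (t)) (p (w (t) (t)) (r) (s (t) (t))))) (r) (s (w (q (r) (r)) (q (r) (r))) (q (f (t) (r) (r)) (p (t) (r) (t))))) (r))  →  (q (p (w (q (f (t) (r) (r)) (f (t) (r) (r))) (q (p (t) (r) (t)) (p (t) (r) (s (t) (t))))) (r) (s (w (q (r) (r)) (q (r) (r))) (q (f (t) (r) (r)) (p (t) (r) (t))))) (r))
4. (q (p (w (q (f (t) (r) (r)) (f (t) (r) (r))) (q (p (t) (r) (t)) (p (t) (r) (s (t) (t))))) (r) (s (w (q (r) (r)) (q (r) (r))) (q (f (t) (r) (r)) (p (t) (r) (t))))) (r))  →  (q (p (w (q (f (t) (r) (r)) (f (t) (r) (r))) (q (p (t) (r) (t)) (p (t) (r) (t)))) (r) (s (w (q (r) (r)) (q (r) (r))) (q (f (t) (r) (r)) (p (t) (r) (t))))) (r))

normal form = (q (p (w (q (f (t) (r) (r)) (f (t) (r) (r))) (q (p (t) (r) (t)) (p (t) (r) (t)))) (r) (s (w (q (r) (r)) (q (r) (r))) (q (f (t) (r) (r)) (p (t) (r) (t))))) (r))


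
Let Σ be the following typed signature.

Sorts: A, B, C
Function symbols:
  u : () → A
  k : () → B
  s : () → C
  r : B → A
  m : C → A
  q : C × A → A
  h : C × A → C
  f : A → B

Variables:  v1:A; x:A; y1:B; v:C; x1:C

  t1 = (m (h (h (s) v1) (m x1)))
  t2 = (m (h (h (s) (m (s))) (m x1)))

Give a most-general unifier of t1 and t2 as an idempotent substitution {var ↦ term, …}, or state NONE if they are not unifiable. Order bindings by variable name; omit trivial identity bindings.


{v1 ↦ (m (s))}


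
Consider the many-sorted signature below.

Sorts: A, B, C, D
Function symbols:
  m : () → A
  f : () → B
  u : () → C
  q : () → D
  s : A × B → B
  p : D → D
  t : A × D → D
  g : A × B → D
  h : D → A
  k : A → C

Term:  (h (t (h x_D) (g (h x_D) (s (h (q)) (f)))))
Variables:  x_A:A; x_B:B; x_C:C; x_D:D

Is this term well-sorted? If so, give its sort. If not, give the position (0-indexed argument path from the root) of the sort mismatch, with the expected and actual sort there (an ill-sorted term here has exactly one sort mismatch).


well-sorted; sort = A

      x_D : D
    (h x_D) : A
        x_D : D
      (h x_D) : A
          (q) : D
        (h (q)) : A
        (f) : B
      (s (h (q)) (f)) : B
    (g (h x_D) (s (h (q)) (f))) : D
  (t (h x_D) (g (h x_D) (s (h (q)) (f)))) : D
(h (t (h x_D) (g (h x_D) (s (h (q)) (f))))) : A


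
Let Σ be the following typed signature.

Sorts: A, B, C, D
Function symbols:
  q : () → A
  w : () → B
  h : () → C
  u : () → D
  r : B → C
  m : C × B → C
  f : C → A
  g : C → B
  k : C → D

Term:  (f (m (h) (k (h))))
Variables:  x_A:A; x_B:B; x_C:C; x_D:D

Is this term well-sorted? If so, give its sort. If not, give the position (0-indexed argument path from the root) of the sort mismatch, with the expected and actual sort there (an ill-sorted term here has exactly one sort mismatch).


    (h) : C
      (h) : C
    (k (h)) : D
  (m (h) (k (h))) : ✗ arg 1 at [0, 1] has sort D, expected B

ill-sorted at position [0, 1]: expected B, got D


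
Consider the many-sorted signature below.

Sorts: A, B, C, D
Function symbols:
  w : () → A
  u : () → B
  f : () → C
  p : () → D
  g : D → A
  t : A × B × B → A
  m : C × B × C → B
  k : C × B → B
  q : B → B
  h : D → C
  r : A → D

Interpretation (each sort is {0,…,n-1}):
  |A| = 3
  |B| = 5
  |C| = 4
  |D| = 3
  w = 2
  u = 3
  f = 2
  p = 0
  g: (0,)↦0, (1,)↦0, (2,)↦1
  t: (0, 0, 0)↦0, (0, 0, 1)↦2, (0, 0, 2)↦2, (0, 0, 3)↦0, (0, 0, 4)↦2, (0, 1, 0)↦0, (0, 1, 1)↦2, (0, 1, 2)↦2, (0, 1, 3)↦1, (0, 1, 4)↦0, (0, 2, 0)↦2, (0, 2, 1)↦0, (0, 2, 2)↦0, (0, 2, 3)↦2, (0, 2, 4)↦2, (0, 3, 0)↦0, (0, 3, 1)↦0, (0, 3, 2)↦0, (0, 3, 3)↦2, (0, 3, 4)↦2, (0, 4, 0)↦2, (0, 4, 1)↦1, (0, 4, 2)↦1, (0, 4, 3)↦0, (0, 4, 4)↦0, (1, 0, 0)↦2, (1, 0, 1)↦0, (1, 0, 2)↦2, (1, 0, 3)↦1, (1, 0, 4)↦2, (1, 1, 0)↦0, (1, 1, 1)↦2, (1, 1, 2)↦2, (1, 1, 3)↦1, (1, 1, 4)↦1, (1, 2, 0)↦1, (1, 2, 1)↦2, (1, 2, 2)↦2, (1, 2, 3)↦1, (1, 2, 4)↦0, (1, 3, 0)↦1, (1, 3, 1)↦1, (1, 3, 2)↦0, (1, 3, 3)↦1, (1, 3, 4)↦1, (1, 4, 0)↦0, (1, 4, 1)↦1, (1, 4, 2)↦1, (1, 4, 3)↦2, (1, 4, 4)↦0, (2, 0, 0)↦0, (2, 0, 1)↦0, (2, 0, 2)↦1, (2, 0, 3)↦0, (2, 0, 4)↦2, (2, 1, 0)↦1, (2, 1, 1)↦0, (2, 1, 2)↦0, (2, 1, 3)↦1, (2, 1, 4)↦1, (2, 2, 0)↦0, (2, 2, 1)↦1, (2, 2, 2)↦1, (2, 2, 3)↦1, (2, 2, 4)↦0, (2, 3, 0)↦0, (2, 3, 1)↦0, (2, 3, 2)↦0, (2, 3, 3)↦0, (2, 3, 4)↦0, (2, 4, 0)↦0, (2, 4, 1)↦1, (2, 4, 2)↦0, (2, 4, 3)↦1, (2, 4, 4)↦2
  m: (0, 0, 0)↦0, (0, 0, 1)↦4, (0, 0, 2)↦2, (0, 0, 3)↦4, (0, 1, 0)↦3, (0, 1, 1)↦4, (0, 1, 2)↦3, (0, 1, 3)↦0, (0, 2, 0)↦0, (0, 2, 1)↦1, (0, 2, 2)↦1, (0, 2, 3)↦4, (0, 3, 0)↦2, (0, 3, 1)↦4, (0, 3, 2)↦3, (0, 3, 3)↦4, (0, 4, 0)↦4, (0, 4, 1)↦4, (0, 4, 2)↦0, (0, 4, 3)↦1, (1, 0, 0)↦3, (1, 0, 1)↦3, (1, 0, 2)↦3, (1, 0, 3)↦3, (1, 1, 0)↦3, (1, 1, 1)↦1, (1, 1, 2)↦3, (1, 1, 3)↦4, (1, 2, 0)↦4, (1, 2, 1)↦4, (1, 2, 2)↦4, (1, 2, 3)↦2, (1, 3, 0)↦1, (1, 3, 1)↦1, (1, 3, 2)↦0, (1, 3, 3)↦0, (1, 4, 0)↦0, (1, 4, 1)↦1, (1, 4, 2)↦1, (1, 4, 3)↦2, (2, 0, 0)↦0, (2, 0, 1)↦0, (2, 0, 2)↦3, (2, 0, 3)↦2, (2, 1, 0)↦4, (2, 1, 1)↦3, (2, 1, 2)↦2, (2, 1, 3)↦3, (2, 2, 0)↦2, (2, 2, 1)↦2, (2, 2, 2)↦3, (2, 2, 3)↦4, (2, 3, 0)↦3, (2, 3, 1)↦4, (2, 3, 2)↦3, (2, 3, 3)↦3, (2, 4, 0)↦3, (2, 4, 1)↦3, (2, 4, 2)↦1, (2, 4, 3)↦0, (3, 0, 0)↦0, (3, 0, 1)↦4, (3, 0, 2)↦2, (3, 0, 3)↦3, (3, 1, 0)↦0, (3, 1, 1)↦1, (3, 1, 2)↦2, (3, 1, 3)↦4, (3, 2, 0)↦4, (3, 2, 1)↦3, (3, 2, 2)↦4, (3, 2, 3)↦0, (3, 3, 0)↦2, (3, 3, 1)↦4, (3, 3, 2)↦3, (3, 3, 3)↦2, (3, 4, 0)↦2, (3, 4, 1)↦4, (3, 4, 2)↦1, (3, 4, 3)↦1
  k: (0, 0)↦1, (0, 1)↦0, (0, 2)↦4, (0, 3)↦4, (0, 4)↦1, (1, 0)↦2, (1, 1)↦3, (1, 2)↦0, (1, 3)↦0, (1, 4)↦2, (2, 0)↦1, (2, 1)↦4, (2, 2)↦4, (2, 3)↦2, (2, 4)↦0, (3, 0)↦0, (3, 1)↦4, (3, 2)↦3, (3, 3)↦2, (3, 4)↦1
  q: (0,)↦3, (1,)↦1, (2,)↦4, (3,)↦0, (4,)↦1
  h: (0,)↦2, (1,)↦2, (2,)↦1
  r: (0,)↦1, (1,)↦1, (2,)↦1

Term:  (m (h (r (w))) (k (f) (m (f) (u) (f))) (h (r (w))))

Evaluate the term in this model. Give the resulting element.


value = 3

  w = 2
  (r (w)) = r(2,) = 1
  (h (r (w))) = h(1,) = 2
  f = 2
  f = 2
  u = 3
  f = 2
  (m (f) (u) (f)) = m(2, 3, 2) = 3
  (k (f) (m (f) (u) (f))) = k(2, 3) = 2
  w = 2
  (r (w)) = r(2,) = 1
  (h (r (w))) = h(1,) = 2
  (m (h (r (w))) (k (f) (m (f) (u) (f))) (h (r (w)))) = m(2, 2, 2) = 3


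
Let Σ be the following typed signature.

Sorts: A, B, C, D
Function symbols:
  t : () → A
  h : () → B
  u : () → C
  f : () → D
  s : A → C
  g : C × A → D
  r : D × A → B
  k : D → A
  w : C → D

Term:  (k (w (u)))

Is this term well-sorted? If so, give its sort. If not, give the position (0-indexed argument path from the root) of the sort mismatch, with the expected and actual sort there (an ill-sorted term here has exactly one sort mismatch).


well-sorted; sort = A

    (u) : C
  (w (u)) : D
(k (w (u))) : A


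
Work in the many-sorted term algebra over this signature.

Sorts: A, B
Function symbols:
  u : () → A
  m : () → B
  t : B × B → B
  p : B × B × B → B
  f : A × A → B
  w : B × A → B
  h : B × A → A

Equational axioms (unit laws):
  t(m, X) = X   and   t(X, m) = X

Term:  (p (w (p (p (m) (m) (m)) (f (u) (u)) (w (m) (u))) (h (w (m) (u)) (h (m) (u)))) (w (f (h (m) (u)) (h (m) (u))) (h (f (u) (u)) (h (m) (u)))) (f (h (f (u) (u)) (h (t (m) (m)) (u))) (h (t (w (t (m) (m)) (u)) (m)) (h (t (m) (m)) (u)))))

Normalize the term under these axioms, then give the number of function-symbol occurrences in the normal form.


size = 50

1. (p (w (p (p (m) (m) (m)) (f (u) (u)) (w (m) (u))) (h (w (m) (u)) (h (m) (u)))) (w (f (h (m) (u)) (h (m) (u))) (h (f (u) (u)) (h (m) (u)))) (f (h (f (u) (u)) (h (t (m) (m)) (u))) (h (t (w (t (m) (m)) (u)) (m)) (h (t (m) (m)) (u)))))  →  (p (w (p (p (m) (m) (m)) (f (u) (u)) (w (m) (u))) (h (w (m) (u)) (h (m) (u)))) (w (f (h (m) (u)) (h (m) (u))) (h (f (u) (u)) (h (m) (u)))) (f (h (f (u) (u)) (h (m) (u))) (h (t (w (t (m) (m)) (u)) (m)) (h (t (m) (m)) (u)))))
2. (p (w (p (p (m) (m) (m)) (f (u) (u)) (w (m) (u))) (h (w (m) (u)) (h (m) (u)))) (w (f (h (m) (u)) (h (m) (u))) (h (f (u) (u)) (h (m) (u)))) (f (h (f (u) (u)) (h (m) (u))) (h (t (w (t (m) (m)) (u)) (m)) (h (t (m) (m)) (u)))))  →  (p (w (p (p (m) (m) (m)) (f (u) (u)) (w (m) (u))) (h (w (m) (u)) (h (m) (u)))) (w (f (h (m) (u)) (h (m) (u))) (h (f (u) (u)) (h (m) (u)))) (f (h (f (u) (u)) (h (m) (u))) (h (w (t (m) (m)) (u)) (h (t (m) (m)) (u)))))
3. (p (w (p (p (m) (m) (m)) (f (u) (u)) (w (m) (u))) (h (w (m) (u)) (h (m) (u)))) (w (f (h (m) (u)) (h (m) (u))) (h (f (u) (u)) (h (m) (u)))) (f (h (f (u) (u)) (h (m) (u))) (h (w (t (m) (m)) (u)) (h (t (m) (m)) (u)))))  →  (p (w (p (p (m) (m) (m)) (f (u) (u)) (w (m) (u))) (h (w (m) (u)) (h (m) (u)))) (w (f (h (m) (u)) (h (m) (u))) (h (f (u) (u)) (h (m) (u)))) (f (h (f (u) (u)) (h (m) (u))) (h (w (m) (u)) (h (t (m) (m)) (u)))))
4. (p (w (p (p (m) (m) (m)) (f (u) (u)) (w (m) (u))) (h (w (m) (u)) (h (m) (u)))) (w (f (h (m) (u)) (h (m) (u))) (h (f (u) (u)) (h (m) (u)))) (f (h (f (u) (u)) (h (m) (u))) (h (w (m) (u)) (h (t (m) (m)) (u)))))  →  (p (w (p (p (m) (m) (m)) (f (u) (u)) (w (m) (u))) (h (w (m) (u)) (h (m) (u)))) (w (f (h (m) (u)) (h (m) (u))) (h (f (u) (u)) (h (m) (u)))) (f (h (f (u) (u)) (h (m) (u))) (h (w (m) (u)) (h (m) (u)))))
normal form: (p (w (p (p (m) (m) (m)) (f (u) (u)) (w (m) (u))) (h (w (m) (u)) (h (m) (u)))) (w (f (h (m) (u)) (h (m) (u))) (h (f (u) (u)) (h (m) (u)))) (f (h (f (u) (u)) (h (m) (u))) (h (w (m) (u)) (h (m) (u)))))


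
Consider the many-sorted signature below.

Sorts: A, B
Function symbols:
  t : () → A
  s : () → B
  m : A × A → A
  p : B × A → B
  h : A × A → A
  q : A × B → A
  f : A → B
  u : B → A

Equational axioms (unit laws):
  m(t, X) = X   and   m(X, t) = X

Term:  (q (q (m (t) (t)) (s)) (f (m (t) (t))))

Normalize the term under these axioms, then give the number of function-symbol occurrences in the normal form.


1. (q (q (m (t) (t)) (s)) (f (m (t) (t))))  →  (q (q (t) (s)) (f (m (t) (t))))
2. (q (q (t) (s)) (f (m (t) (t))))  →  (q (q (t) (s)) (f (t)))
normal form: (q (q (t) (s)) (f (t)))

size = 6


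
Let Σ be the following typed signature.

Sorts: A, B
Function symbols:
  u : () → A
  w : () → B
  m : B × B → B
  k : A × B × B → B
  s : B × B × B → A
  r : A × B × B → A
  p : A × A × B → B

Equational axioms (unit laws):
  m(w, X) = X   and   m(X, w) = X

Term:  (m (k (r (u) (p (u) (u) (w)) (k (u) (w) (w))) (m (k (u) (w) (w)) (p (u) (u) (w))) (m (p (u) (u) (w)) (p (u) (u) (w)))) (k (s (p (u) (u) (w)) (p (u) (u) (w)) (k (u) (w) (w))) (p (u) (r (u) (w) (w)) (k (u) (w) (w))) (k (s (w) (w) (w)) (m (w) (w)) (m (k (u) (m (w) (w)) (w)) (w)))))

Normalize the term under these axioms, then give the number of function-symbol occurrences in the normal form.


size = 64

1. (m (k (r (u) (p (u) (u) (w)) (k (u) (w) (w))) (m (k (u) (w) (w)) (p (u) (u) (w))) (m (p (u) (u) (w)) (p (u) (u) (w)))) (k (s (p (u) (u) (w)) (p (u) (u) (w)) (k (u) (w) (w))) (p (u) (r (u) (w) (w)) (k (u) (w) (w))) (k (s (w) (w) (w)) (m (w) (w)) (m (k (u) (m (w) (w)) (w)) (w)))))  →  (m (k (r (u) (p (u) (u) (w)) (k (u) (w) (w))) (m (k (u) (w) (w)) (p (u) (u) (w))) (m (p (u) (u) (w)) (p (u) (u) (w)))) (k (s (p (u) (u) (w)) (p (u) (u) (w)) (k (u) (w) (w))) (p (u) (r (u) (w) (w)) (k (u) (w) (w))) (k (s (w) (w) (w)) (w) (m (k (u) (m (w) (w)) (w)) (w)))))
2. (m (k (r (u) (p (u) (u) (w)) (k (u) (w) (w))) (m (k (u) (w) (w)) (p (u) (u) (w))) (m (p (u) (u) (w)) (p (u) (u) (w)))) (k (s (p (u) (u) (w)) (p (u) (u) (w)) (k (u) (w) (w))) (p (u) (r (u) (w) (w)) (k (u) (w) (w))) (k (s (w) (w) (w)) (w) (m (k (u) (m (w) (w)) (w)) (w)))))  →  (m (k (r (u) (p (u) (u) (w)) (k (u) (w) (w))) (m (k (u) (w) (w)) (p (u) (u) (w))) (m (p (u) (u) (w)) (p (u) (u) (w)))) (k (s (p (u) (u) (w)) (p (u) (u) (w)) (k (u) (w) (w))) (p (u) (r (u) (w) (w)) (k (u) (w) (w))) (k (s (w) (w) (w)) (w) (k (u) (m (w) (w)) (w)))))
3. (m (k (r (u) (p (u) (u) (w)) (k (u) (w) (w))) (m (k (u) (w) (w)) (p (u) (u) (w))) (m (p (u) (u) (w)) (p (u) (u) (w)))) (k (s (p (u) (u) (w)) (p (u) (u) (w)) (k (u) (w) (w))) (p (u) (r (u) (w) (w)) (k (u) (w) (w))) (k (s (w) (w) (w)) (w) (k (u) (m (w) (w)) (w)))))  →  (m (k (r (u) (p (u) (u) (w)) (k (u) (w) (w))) (m (k (u) (w) (w)) (p (u) (u) (w))) (m (p (u) (u) (w)) (p (u) (u) (w)))) (k (s (p (u) (u) (w)) (p (u) (u) (w)) (k (u) (w) (w))) (p (u) (r (u) (w) (w)) (k (u) (w) (w))) (k (s (w) (w) (w)) (w) (k (u) (w) (w)))))
normal form: (m (k (r (u) (p (u) (u) (w)) (k (u) (w) (w))) (m (k (u) (w) (w)) (p (u) (u) (w))) (m (p (u) (u) (w)) (p (u) (u) (w)))) (k (s (p (u) (u) (w)) (p (u) (u) (w)) (k (u) (w) (w))) (p (u) (r (u) (w) (w)) (k (u) (w) (w))) (k (s (w) (w) (w)) (w) (k (u) (w) (w)))))


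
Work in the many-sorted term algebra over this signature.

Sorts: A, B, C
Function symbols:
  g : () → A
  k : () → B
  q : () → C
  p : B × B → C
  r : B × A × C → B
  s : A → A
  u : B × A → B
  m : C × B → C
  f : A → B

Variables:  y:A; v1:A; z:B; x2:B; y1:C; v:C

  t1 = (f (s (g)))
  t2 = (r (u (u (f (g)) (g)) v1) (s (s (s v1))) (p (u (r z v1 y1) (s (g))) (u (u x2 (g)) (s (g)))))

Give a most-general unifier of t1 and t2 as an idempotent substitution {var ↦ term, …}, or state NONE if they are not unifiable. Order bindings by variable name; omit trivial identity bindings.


head clash or occurs-check failure — not unifiable

NONE (not unifiable)


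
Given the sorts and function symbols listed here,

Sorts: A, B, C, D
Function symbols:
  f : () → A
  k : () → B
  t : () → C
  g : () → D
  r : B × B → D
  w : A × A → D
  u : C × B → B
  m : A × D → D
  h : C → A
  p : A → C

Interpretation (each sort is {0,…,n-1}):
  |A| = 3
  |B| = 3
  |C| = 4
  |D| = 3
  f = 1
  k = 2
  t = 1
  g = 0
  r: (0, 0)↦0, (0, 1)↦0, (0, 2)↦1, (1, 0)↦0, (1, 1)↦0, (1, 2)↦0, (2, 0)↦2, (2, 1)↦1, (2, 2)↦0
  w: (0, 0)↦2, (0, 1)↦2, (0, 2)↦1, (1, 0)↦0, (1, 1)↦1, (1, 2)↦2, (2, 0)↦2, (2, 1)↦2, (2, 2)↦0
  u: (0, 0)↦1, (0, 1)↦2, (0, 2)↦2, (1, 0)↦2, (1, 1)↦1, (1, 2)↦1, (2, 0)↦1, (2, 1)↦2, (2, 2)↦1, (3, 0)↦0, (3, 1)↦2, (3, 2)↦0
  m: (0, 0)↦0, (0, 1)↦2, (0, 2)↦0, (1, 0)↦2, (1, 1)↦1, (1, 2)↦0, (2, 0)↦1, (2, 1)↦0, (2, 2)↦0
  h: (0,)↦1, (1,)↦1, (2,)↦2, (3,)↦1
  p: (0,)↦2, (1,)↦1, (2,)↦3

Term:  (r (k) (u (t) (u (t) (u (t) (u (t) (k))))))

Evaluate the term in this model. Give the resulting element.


  k = 2
  t = 1
  t = 1
  t = 1
  t = 1
  k = 2
  (u (t) (k)) = u(1, 2) = 1
  (u (t) (u (t) (k))) = u(1, 1) = 1
  (u (t) (u (t) (u (t) (k)))) = u(1, 1) = 1
  (u (t) (u (t) (u (t) (u (t) (k))))) = u(1, 1) = 1
  (r (k) (u (t) (u (t) (u (t) (u (t) (k)))))) = r(2, 1) = 1

value = 1


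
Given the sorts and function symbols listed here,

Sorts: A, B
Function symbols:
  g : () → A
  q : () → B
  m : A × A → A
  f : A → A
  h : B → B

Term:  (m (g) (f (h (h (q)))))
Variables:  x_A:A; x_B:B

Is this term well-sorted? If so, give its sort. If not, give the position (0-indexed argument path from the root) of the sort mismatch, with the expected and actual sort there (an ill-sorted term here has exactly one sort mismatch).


ill-sorted at position [1, 0]: expected A, got B

  (g) : A
        (q) : B
      (h (q)) : B
    (h (h (q))) : B
  (f (h (h (q)))) : ✗ arg 0 at [1, 0] has sort B, expected A


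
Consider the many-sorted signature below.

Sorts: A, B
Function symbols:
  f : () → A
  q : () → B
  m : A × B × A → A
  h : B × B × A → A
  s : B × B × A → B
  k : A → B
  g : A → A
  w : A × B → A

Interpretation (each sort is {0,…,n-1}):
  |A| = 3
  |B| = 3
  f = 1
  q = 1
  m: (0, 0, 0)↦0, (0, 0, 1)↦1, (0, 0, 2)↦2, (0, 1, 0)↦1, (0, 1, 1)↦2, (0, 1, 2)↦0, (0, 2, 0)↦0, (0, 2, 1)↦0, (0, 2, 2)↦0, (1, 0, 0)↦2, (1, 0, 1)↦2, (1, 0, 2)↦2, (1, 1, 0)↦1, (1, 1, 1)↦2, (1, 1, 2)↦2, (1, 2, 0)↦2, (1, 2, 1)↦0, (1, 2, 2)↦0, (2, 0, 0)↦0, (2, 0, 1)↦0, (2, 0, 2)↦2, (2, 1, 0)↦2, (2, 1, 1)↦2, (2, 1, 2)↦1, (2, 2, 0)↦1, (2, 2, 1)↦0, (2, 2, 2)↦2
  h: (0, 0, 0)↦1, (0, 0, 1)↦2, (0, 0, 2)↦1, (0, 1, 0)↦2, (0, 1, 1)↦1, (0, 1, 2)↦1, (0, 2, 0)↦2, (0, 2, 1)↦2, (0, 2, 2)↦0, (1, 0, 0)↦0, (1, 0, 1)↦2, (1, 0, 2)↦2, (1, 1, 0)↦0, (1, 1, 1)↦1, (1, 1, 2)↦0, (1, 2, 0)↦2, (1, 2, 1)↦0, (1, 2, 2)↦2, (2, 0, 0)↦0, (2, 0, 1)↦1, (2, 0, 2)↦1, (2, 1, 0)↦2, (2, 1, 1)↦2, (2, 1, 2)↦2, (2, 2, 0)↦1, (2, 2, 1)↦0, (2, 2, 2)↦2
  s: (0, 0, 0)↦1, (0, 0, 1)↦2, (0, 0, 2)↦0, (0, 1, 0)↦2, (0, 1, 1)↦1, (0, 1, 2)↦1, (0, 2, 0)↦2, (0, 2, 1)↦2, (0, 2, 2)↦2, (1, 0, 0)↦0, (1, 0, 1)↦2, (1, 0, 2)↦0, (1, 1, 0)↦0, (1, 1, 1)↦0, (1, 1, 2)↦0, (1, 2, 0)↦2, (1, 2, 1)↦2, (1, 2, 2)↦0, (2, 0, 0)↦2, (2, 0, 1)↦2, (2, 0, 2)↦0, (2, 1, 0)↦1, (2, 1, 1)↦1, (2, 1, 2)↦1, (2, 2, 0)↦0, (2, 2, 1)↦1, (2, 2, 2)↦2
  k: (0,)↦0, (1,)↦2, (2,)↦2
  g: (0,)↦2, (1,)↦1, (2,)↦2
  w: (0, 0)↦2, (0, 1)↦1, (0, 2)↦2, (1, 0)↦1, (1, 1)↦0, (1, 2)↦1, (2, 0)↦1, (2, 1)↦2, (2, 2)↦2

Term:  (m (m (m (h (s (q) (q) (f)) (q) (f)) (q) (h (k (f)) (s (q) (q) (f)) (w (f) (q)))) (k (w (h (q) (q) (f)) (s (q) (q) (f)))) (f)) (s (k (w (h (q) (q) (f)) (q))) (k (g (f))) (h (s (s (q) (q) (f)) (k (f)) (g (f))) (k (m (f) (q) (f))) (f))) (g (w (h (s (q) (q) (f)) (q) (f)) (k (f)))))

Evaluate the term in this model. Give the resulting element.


  q = 1
  q = 1
  f = 1
  (s (q) (q) (f)) = s(1, 1, 1) = 0
  q = 1
  f = 1
  (h (s (q) (q) (f)) (q) (f)) = h(0, 1, 1) = 1
  q = 1
  f = 1
  (k (f)) = k(1,) = 2
  q = 1
  q = 1
  f = 1
  (s (q) (q) (f)) = s(1, 1, 1) = 0
  f = 1
  q = 1
  (w (f) (q)) = w(1, 1) = 0
  (h (k (f)) (s (q) (q) (f)) (w (f) (q))) = h(2, 0, 0) = 0
  (m (h (s (q) (q) (f)) (q) (f)) (q) (h (k (f)) (s (q) (q) (f)) (w (f) (q)))) = m(1, 1, 0) = 1
  q = 1
  q = 1
  f = 1
  (h (q) (q) (f)) = h(1, 1, 1) = 1
  q = 1
  q = 1
  f = 1
  (s (q) (q) (f)) = s(1, 1, 1) = 0
  (w (h (q) (q) (f)) (s (q) (q) (f))) = w(1, 0) = 1
  (k (w (h (q) (q) (f)) (s (q) (q) (f)))) = k(1,) = 2
  f = 1
  (m (m (h (s (q) (q) (f)) (q) (f)) (q) (h (k (f)) (s (q) (q) (f)) (w (f) (q)))) (k (w (h (q) (q) (f)) (s (q) (q) (f)))) (f)) = m(1, 2, 1) = 0
  q = 1
  q = 1
  f = 1
  (h (q) (q) (f)) = h(1, 1, 1) = 1
  q = 1
  (w (h (q) (q) (f)) (q)) = w(1, 1) = 0
  (k (w (h (q) (q) (f)) (q))) = k(0,) = 0
  f = 1
  (g (f)) = g(1,) = 1
  (k (g (f))) = k(1,) = 2
  q = 1
  q = 1
  f = 1
  (s (q) (q) (f)) = s(1, 1, 1) = 0
  f = 1
  (k (f)) = k(1,) = 2
  f = 1
  (g (f)) = g(1,) = 1
  (s (s (q) (q) (f)) (k (f)) (g (f))) = s(0, 2, 1) = 2
  f = 1
  q = 1
  f = 1
  (m (f) (q) (f)) = m(1, 1, 1) = 2
  (k (m (f) (q) (f))) = k(2,) = 2
  f = 1
  (h (s (s (q) (q) (f)) (k (f)) (g (f))) (k (m (f) (q) (f))) (f)) = h(2, 2, 1) = 0
  (s (k (w (h (q) (q) (f)) (q))) (k (g (f))) (h (s (s (q) (q) (f)) (k (f)) (g (f))) (k (m (f) (q) (f))) (f))) = s(0, 2, 0) = 2
  q = 1
  q = 1
  f = 1
  (s (q) (q) (f)) = s(1, 1, 1) = 0
  q = 1
  f = 1
  (h (s (q) (q) (f)) (q) (f)) = h(0, 1, 1) = 1
  f = 1
  (k (f)) = k(1,) = 2
  (w (h (s (q) (q) (f)) (q) (f)) (k (f))) = w(1, 2) = 1
  (g (w (h (s (q) (q) (f)) (q) (f)) (k (f)))) = g(1,) = 1
  (m (m (m (h (s (q) (q) (f)) (q) (f)) (q) (h (k (f)) (s (q) (q) (f)) (w (f) (q)))) (k (w (h (q) (q) (f)) (s (q) (q) (f)))) (f)) (s (k (w (h (q) (q) (f)) (q))) (k (g (f))) (h (s (s (q) (q) (f)) (k (f)) (g (f))) (k (m (f) (q) (f))) (f))) (g (w (h (s (q) (q) (f)) (q) (f)) (k (f))))) = m(0, 2, 1) = 0

value = 0


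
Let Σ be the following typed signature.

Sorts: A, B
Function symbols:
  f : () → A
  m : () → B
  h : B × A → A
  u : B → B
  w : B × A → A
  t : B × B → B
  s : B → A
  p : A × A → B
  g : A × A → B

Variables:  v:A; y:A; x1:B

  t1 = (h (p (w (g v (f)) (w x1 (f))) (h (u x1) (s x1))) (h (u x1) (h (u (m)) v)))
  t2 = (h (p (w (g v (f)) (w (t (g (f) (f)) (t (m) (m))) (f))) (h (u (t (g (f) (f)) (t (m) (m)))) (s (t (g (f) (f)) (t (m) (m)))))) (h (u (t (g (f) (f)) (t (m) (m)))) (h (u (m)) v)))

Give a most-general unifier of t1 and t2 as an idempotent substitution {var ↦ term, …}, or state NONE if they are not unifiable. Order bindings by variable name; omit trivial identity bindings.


{x1 ↦ (t (g (f) (f)) (t (m) (m)))}


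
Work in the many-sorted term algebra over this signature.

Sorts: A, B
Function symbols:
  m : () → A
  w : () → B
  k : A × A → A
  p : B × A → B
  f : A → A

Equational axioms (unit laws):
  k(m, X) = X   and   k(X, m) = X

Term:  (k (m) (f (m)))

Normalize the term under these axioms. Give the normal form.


normal form = (f (m))

1. (k (m) (f (m)))  →  (f (m))


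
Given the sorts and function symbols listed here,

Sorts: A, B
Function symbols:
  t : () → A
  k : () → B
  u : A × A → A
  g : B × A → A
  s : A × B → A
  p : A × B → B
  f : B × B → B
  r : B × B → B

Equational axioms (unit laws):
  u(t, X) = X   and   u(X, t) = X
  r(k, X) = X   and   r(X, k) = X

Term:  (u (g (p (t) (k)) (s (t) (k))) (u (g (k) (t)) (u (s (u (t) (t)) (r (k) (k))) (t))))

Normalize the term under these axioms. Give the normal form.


1. (u (g (p (t) (k)) (s (t) (k))) (u (g (k) (t)) (u (s (u (t) (t)) (r (k) (k))) (t))))  →  (u (g (p (t) (k)) (s (t) (k))) (u (g (k) (t)) (s (u (t) (t)) (r (k) (k)))))
2. (u (g (p (t) (k)) (s (t) (k))) (u (g (k) (t)) (s (u (t) (t)) (r (k) (k)))))  →  (u (g (p (t) (k)) (s (t) (k))) (u (g (k) (t)) (s (t) (r (k) (k)))))
3. (u (g (p (t) (k)) (s (t) (k))) (u (g (k) (t)) (s (t) (r (k) (k)))))  →  (u (g (p (t) (k)) (s (t) (k))) (u (g (k) (t)) (s (t) (k))))

normal form = (u (g (p (t) (k)) (s (t) (k))) (u (g (k) (t)) (s (t) (k))))


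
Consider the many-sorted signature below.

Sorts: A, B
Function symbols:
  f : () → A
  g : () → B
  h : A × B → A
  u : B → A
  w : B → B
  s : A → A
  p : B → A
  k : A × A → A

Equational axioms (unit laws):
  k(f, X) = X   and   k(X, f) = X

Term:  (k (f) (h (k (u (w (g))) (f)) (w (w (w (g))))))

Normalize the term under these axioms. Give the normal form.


1. (k (f) (h (k (u (w (g))) (f)) (w (w (w (g))))))  →  (h (k (u (w (g))) (f)) (w (w (w (g)))))
2. (h (k (u (w (g))) (f)) (w (w (w (g)))))  →  (h (u (w (g))) (w (w (w (g)))))

normal form = (h (u (w (g))) (w (w (w (g)))))
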